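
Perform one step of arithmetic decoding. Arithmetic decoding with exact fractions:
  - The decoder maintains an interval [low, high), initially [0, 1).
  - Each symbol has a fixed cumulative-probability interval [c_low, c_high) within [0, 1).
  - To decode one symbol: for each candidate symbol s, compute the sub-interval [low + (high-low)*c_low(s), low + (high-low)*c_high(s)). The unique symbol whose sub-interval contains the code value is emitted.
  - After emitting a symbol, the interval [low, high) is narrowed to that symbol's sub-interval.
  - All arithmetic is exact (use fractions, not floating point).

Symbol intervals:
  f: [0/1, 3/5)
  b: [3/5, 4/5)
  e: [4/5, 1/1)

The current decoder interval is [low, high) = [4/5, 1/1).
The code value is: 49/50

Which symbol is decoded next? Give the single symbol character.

Interval width = high − low = 1/1 − 4/5 = 1/5
Scaled code = (code − low) / width = (49/50 − 4/5) / 1/5 = 9/10
  f: [0/1, 3/5) 
  b: [3/5, 4/5) 
  e: [4/5, 1/1) ← scaled code falls here ✓

Answer: e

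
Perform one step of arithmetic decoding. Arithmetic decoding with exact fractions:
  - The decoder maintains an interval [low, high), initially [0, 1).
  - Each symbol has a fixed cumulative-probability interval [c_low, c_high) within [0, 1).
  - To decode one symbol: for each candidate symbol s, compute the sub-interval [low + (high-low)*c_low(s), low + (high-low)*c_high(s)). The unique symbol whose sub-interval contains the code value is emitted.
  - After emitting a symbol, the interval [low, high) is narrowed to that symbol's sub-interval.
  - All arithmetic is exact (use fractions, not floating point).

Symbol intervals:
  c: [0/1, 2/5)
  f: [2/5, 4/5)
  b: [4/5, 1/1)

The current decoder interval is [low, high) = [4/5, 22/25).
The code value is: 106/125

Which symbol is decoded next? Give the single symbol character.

Interval width = high − low = 22/25 − 4/5 = 2/25
Scaled code = (code − low) / width = (106/125 − 4/5) / 2/25 = 3/5
  c: [0/1, 2/5) 
  f: [2/5, 4/5) ← scaled code falls here ✓
  b: [4/5, 1/1) 

Answer: f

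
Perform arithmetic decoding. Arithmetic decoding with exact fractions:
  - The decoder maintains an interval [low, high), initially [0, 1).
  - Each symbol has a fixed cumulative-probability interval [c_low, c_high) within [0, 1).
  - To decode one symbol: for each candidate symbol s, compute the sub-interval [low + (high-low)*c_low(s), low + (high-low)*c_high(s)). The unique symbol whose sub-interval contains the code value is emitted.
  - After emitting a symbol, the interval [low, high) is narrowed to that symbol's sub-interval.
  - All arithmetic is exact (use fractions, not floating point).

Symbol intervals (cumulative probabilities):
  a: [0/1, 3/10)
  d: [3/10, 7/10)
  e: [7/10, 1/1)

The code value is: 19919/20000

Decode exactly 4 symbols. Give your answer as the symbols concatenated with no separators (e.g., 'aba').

Answer: eeee

Derivation:
Step 1: interval [0/1, 1/1), width = 1/1 - 0/1 = 1/1
  'a': [0/1 + 1/1*0/1, 0/1 + 1/1*3/10) = [0/1, 3/10)
  'd': [0/1 + 1/1*3/10, 0/1 + 1/1*7/10) = [3/10, 7/10)
  'e': [0/1 + 1/1*7/10, 0/1 + 1/1*1/1) = [7/10, 1/1) <- contains code 19919/20000
  emit 'e', narrow to [7/10, 1/1)
Step 2: interval [7/10, 1/1), width = 1/1 - 7/10 = 3/10
  'a': [7/10 + 3/10*0/1, 7/10 + 3/10*3/10) = [7/10, 79/100)
  'd': [7/10 + 3/10*3/10, 7/10 + 3/10*7/10) = [79/100, 91/100)
  'e': [7/10 + 3/10*7/10, 7/10 + 3/10*1/1) = [91/100, 1/1) <- contains code 19919/20000
  emit 'e', narrow to [91/100, 1/1)
Step 3: interval [91/100, 1/1), width = 1/1 - 91/100 = 9/100
  'a': [91/100 + 9/100*0/1, 91/100 + 9/100*3/10) = [91/100, 937/1000)
  'd': [91/100 + 9/100*3/10, 91/100 + 9/100*7/10) = [937/1000, 973/1000)
  'e': [91/100 + 9/100*7/10, 91/100 + 9/100*1/1) = [973/1000, 1/1) <- contains code 19919/20000
  emit 'e', narrow to [973/1000, 1/1)
Step 4: interval [973/1000, 1/1), width = 1/1 - 973/1000 = 27/1000
  'a': [973/1000 + 27/1000*0/1, 973/1000 + 27/1000*3/10) = [973/1000, 9811/10000)
  'd': [973/1000 + 27/1000*3/10, 973/1000 + 27/1000*7/10) = [9811/10000, 9919/10000)
  'e': [973/1000 + 27/1000*7/10, 973/1000 + 27/1000*1/1) = [9919/10000, 1/1) <- contains code 19919/20000
  emit 'e', narrow to [9919/10000, 1/1)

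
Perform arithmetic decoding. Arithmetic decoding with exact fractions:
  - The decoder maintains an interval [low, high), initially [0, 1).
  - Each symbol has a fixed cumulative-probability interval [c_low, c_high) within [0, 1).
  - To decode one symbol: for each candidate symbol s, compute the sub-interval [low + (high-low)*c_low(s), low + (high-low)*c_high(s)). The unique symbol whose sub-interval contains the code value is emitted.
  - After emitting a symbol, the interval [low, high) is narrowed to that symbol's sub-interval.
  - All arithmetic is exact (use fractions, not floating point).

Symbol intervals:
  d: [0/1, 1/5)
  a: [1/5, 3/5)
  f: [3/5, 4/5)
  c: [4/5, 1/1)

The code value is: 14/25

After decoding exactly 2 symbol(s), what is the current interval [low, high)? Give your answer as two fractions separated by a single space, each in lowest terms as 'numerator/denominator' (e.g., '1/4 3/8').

Step 1: interval [0/1, 1/1), width = 1/1 - 0/1 = 1/1
  'd': [0/1 + 1/1*0/1, 0/1 + 1/1*1/5) = [0/1, 1/5)
  'a': [0/1 + 1/1*1/5, 0/1 + 1/1*3/5) = [1/5, 3/5) <- contains code 14/25
  'f': [0/1 + 1/1*3/5, 0/1 + 1/1*4/5) = [3/5, 4/5)
  'c': [0/1 + 1/1*4/5, 0/1 + 1/1*1/1) = [4/5, 1/1)
  emit 'a', narrow to [1/5, 3/5)
Step 2: interval [1/5, 3/5), width = 3/5 - 1/5 = 2/5
  'd': [1/5 + 2/5*0/1, 1/5 + 2/5*1/5) = [1/5, 7/25)
  'a': [1/5 + 2/5*1/5, 1/5 + 2/5*3/5) = [7/25, 11/25)
  'f': [1/5 + 2/5*3/5, 1/5 + 2/5*4/5) = [11/25, 13/25)
  'c': [1/5 + 2/5*4/5, 1/5 + 2/5*1/1) = [13/25, 3/5) <- contains code 14/25
  emit 'c', narrow to [13/25, 3/5)

Answer: 13/25 3/5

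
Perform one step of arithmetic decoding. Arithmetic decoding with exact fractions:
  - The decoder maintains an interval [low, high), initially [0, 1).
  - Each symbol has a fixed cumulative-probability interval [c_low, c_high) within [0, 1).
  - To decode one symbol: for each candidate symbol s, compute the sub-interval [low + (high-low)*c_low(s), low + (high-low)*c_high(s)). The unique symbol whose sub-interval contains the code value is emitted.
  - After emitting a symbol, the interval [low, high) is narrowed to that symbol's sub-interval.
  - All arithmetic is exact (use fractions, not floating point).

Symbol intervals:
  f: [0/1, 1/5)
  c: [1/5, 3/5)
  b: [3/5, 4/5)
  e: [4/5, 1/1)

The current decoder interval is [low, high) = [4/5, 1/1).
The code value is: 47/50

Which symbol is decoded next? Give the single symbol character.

Answer: b

Derivation:
Interval width = high − low = 1/1 − 4/5 = 1/5
Scaled code = (code − low) / width = (47/50 − 4/5) / 1/5 = 7/10
  f: [0/1, 1/5) 
  c: [1/5, 3/5) 
  b: [3/5, 4/5) ← scaled code falls here ✓
  e: [4/5, 1/1) 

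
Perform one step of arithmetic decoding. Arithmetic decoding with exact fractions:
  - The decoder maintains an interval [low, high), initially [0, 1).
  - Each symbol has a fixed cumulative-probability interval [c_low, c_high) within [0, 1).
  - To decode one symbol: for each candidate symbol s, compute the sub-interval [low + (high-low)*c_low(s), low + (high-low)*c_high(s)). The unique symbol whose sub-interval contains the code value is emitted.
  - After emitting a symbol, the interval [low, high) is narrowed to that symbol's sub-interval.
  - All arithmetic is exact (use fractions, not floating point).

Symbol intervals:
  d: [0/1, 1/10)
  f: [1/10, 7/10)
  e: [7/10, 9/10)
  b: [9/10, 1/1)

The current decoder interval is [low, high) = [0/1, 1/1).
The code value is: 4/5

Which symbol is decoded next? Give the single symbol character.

Interval width = high − low = 1/1 − 0/1 = 1/1
Scaled code = (code − low) / width = (4/5 − 0/1) / 1/1 = 4/5
  d: [0/1, 1/10) 
  f: [1/10, 7/10) 
  e: [7/10, 9/10) ← scaled code falls here ✓
  b: [9/10, 1/1) 

Answer: e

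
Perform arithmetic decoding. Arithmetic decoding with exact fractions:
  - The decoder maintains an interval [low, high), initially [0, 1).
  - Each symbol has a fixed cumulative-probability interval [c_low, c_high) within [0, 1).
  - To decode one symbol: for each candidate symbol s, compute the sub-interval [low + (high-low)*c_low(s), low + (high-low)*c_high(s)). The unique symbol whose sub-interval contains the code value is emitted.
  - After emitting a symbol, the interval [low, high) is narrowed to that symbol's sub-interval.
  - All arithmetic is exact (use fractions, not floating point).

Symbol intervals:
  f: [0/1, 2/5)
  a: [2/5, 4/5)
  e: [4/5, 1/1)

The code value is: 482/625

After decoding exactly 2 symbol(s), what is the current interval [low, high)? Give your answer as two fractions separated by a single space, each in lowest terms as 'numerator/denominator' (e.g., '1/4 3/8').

Step 1: interval [0/1, 1/1), width = 1/1 - 0/1 = 1/1
  'f': [0/1 + 1/1*0/1, 0/1 + 1/1*2/5) = [0/1, 2/5)
  'a': [0/1 + 1/1*2/5, 0/1 + 1/1*4/5) = [2/5, 4/5) <- contains code 482/625
  'e': [0/1 + 1/1*4/5, 0/1 + 1/1*1/1) = [4/5, 1/1)
  emit 'a', narrow to [2/5, 4/5)
Step 2: interval [2/5, 4/5), width = 4/5 - 2/5 = 2/5
  'f': [2/5 + 2/5*0/1, 2/5 + 2/5*2/5) = [2/5, 14/25)
  'a': [2/5 + 2/5*2/5, 2/5 + 2/5*4/5) = [14/25, 18/25)
  'e': [2/5 + 2/5*4/5, 2/5 + 2/5*1/1) = [18/25, 4/5) <- contains code 482/625
  emit 'e', narrow to [18/25, 4/5)

Answer: 18/25 4/5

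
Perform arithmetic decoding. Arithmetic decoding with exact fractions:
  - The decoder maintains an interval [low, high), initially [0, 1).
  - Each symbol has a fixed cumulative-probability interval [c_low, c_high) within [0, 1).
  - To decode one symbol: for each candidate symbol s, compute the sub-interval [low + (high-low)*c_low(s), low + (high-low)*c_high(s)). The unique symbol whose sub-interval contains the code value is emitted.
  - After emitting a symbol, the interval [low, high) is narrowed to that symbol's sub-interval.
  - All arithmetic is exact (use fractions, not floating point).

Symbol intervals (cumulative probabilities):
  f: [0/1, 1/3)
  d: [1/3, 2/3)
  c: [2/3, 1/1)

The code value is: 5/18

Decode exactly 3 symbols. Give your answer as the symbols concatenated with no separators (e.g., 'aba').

Answer: fcd

Derivation:
Step 1: interval [0/1, 1/1), width = 1/1 - 0/1 = 1/1
  'f': [0/1 + 1/1*0/1, 0/1 + 1/1*1/3) = [0/1, 1/3) <- contains code 5/18
  'd': [0/1 + 1/1*1/3, 0/1 + 1/1*2/3) = [1/3, 2/3)
  'c': [0/1 + 1/1*2/3, 0/1 + 1/1*1/1) = [2/3, 1/1)
  emit 'f', narrow to [0/1, 1/3)
Step 2: interval [0/1, 1/3), width = 1/3 - 0/1 = 1/3
  'f': [0/1 + 1/3*0/1, 0/1 + 1/3*1/3) = [0/1, 1/9)
  'd': [0/1 + 1/3*1/3, 0/1 + 1/3*2/3) = [1/9, 2/9)
  'c': [0/1 + 1/3*2/3, 0/1 + 1/3*1/1) = [2/9, 1/3) <- contains code 5/18
  emit 'c', narrow to [2/9, 1/3)
Step 3: interval [2/9, 1/3), width = 1/3 - 2/9 = 1/9
  'f': [2/9 + 1/9*0/1, 2/9 + 1/9*1/3) = [2/9, 7/27)
  'd': [2/9 + 1/9*1/3, 2/9 + 1/9*2/3) = [7/27, 8/27) <- contains code 5/18
  'c': [2/9 + 1/9*2/3, 2/9 + 1/9*1/1) = [8/27, 1/3)
  emit 'd', narrow to [7/27, 8/27)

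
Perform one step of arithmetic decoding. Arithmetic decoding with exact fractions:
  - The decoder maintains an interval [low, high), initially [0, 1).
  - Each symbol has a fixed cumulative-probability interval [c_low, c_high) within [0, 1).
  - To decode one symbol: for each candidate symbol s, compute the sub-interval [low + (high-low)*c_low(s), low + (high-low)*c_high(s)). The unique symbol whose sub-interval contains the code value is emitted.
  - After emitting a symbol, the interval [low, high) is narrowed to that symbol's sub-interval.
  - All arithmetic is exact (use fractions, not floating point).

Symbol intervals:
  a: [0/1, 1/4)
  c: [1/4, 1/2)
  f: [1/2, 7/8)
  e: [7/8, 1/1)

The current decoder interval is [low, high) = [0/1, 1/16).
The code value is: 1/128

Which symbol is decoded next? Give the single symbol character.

Interval width = high − low = 1/16 − 0/1 = 1/16
Scaled code = (code − low) / width = (1/128 − 0/1) / 1/16 = 1/8
  a: [0/1, 1/4) ← scaled code falls here ✓
  c: [1/4, 1/2) 
  f: [1/2, 7/8) 
  e: [7/8, 1/1) 

Answer: a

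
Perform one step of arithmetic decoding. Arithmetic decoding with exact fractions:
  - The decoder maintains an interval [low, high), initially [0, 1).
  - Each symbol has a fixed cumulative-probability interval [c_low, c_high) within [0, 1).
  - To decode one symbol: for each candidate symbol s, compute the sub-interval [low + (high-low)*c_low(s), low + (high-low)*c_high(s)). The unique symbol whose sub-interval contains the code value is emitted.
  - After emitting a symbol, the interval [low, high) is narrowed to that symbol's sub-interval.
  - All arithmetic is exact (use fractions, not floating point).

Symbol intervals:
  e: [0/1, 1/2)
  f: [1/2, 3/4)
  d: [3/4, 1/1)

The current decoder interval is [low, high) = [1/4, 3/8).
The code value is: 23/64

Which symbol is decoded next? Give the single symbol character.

Interval width = high − low = 3/8 − 1/4 = 1/8
Scaled code = (code − low) / width = (23/64 − 1/4) / 1/8 = 7/8
  e: [0/1, 1/2) 
  f: [1/2, 3/4) 
  d: [3/4, 1/1) ← scaled code falls here ✓

Answer: d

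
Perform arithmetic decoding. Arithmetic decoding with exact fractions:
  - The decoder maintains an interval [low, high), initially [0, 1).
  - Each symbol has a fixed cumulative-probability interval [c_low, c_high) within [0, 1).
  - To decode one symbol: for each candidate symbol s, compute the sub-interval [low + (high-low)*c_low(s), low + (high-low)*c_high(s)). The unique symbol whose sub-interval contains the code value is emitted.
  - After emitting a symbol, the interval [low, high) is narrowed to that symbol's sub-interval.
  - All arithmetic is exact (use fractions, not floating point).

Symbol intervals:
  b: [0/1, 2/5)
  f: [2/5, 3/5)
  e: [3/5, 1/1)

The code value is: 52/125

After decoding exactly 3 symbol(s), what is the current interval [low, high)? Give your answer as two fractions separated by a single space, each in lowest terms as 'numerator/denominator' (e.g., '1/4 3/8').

Answer: 2/5 54/125

Derivation:
Step 1: interval [0/1, 1/1), width = 1/1 - 0/1 = 1/1
  'b': [0/1 + 1/1*0/1, 0/1 + 1/1*2/5) = [0/1, 2/5)
  'f': [0/1 + 1/1*2/5, 0/1 + 1/1*3/5) = [2/5, 3/5) <- contains code 52/125
  'e': [0/1 + 1/1*3/5, 0/1 + 1/1*1/1) = [3/5, 1/1)
  emit 'f', narrow to [2/5, 3/5)
Step 2: interval [2/5, 3/5), width = 3/5 - 2/5 = 1/5
  'b': [2/5 + 1/5*0/1, 2/5 + 1/5*2/5) = [2/5, 12/25) <- contains code 52/125
  'f': [2/5 + 1/5*2/5, 2/5 + 1/5*3/5) = [12/25, 13/25)
  'e': [2/5 + 1/5*3/5, 2/5 + 1/5*1/1) = [13/25, 3/5)
  emit 'b', narrow to [2/5, 12/25)
Step 3: interval [2/5, 12/25), width = 12/25 - 2/5 = 2/25
  'b': [2/5 + 2/25*0/1, 2/5 + 2/25*2/5) = [2/5, 54/125) <- contains code 52/125
  'f': [2/5 + 2/25*2/5, 2/5 + 2/25*3/5) = [54/125, 56/125)
  'e': [2/5 + 2/25*3/5, 2/5 + 2/25*1/1) = [56/125, 12/25)
  emit 'b', narrow to [2/5, 54/125)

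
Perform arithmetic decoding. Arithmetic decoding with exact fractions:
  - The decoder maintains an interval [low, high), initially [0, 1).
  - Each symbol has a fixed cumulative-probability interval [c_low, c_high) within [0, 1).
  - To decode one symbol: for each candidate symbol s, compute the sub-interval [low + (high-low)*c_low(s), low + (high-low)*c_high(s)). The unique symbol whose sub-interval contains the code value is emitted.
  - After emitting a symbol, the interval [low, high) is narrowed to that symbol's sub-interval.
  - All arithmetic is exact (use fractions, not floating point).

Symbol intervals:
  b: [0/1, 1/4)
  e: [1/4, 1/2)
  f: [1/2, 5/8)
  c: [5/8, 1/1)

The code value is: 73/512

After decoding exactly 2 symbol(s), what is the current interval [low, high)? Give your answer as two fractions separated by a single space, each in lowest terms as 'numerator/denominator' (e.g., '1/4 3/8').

Answer: 1/8 5/32

Derivation:
Step 1: interval [0/1, 1/1), width = 1/1 - 0/1 = 1/1
  'b': [0/1 + 1/1*0/1, 0/1 + 1/1*1/4) = [0/1, 1/4) <- contains code 73/512
  'e': [0/1 + 1/1*1/4, 0/1 + 1/1*1/2) = [1/4, 1/2)
  'f': [0/1 + 1/1*1/2, 0/1 + 1/1*5/8) = [1/2, 5/8)
  'c': [0/1 + 1/1*5/8, 0/1 + 1/1*1/1) = [5/8, 1/1)
  emit 'b', narrow to [0/1, 1/4)
Step 2: interval [0/1, 1/4), width = 1/4 - 0/1 = 1/4
  'b': [0/1 + 1/4*0/1, 0/1 + 1/4*1/4) = [0/1, 1/16)
  'e': [0/1 + 1/4*1/4, 0/1 + 1/4*1/2) = [1/16, 1/8)
  'f': [0/1 + 1/4*1/2, 0/1 + 1/4*5/8) = [1/8, 5/32) <- contains code 73/512
  'c': [0/1 + 1/4*5/8, 0/1 + 1/4*1/1) = [5/32, 1/4)
  emit 'f', narrow to [1/8, 5/32)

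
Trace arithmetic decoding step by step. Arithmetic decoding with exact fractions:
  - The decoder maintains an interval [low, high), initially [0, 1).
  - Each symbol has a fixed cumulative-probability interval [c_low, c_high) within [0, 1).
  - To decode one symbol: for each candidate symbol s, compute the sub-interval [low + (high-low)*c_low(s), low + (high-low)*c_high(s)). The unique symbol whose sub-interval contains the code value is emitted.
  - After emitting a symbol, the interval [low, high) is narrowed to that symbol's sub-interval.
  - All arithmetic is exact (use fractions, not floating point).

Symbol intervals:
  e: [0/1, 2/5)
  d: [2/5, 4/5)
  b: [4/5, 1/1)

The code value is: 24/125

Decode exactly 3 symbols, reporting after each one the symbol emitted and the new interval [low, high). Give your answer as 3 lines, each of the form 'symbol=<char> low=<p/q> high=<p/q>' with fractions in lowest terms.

Step 1: interval [0/1, 1/1), width = 1/1 - 0/1 = 1/1
  'e': [0/1 + 1/1*0/1, 0/1 + 1/1*2/5) = [0/1, 2/5) <- contains code 24/125
  'd': [0/1 + 1/1*2/5, 0/1 + 1/1*4/5) = [2/5, 4/5)
  'b': [0/1 + 1/1*4/5, 0/1 + 1/1*1/1) = [4/5, 1/1)
  emit 'e', narrow to [0/1, 2/5)
Step 2: interval [0/1, 2/5), width = 2/5 - 0/1 = 2/5
  'e': [0/1 + 2/5*0/1, 0/1 + 2/5*2/5) = [0/1, 4/25)
  'd': [0/1 + 2/5*2/5, 0/1 + 2/5*4/5) = [4/25, 8/25) <- contains code 24/125
  'b': [0/1 + 2/5*4/5, 0/1 + 2/5*1/1) = [8/25, 2/5)
  emit 'd', narrow to [4/25, 8/25)
Step 3: interval [4/25, 8/25), width = 8/25 - 4/25 = 4/25
  'e': [4/25 + 4/25*0/1, 4/25 + 4/25*2/5) = [4/25, 28/125) <- contains code 24/125
  'd': [4/25 + 4/25*2/5, 4/25 + 4/25*4/5) = [28/125, 36/125)
  'b': [4/25 + 4/25*4/5, 4/25 + 4/25*1/1) = [36/125, 8/25)
  emit 'e', narrow to [4/25, 28/125)

Answer: symbol=e low=0/1 high=2/5
symbol=d low=4/25 high=8/25
symbol=e low=4/25 high=28/125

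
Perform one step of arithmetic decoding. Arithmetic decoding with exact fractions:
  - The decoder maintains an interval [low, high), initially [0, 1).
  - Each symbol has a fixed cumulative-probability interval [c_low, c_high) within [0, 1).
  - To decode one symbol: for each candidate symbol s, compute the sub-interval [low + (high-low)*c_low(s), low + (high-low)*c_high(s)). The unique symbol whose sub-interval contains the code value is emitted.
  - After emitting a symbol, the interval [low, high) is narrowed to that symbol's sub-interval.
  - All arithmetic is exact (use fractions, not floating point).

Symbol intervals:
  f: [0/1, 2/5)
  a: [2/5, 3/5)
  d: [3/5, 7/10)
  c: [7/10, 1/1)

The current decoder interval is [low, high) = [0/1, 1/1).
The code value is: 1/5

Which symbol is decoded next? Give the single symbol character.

Answer: f

Derivation:
Interval width = high − low = 1/1 − 0/1 = 1/1
Scaled code = (code − low) / width = (1/5 − 0/1) / 1/1 = 1/5
  f: [0/1, 2/5) ← scaled code falls here ✓
  a: [2/5, 3/5) 
  d: [3/5, 7/10) 
  c: [7/10, 1/1) 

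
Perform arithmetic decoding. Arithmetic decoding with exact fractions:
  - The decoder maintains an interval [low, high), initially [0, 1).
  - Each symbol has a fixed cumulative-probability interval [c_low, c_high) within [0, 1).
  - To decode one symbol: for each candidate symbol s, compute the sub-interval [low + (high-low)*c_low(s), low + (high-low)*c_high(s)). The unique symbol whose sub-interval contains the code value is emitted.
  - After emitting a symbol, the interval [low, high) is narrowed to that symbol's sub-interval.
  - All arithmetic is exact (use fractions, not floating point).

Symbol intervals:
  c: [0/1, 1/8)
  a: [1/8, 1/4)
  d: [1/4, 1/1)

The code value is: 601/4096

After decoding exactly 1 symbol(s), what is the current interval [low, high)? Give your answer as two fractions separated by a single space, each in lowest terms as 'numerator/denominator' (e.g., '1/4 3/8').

Answer: 1/8 1/4

Derivation:
Step 1: interval [0/1, 1/1), width = 1/1 - 0/1 = 1/1
  'c': [0/1 + 1/1*0/1, 0/1 + 1/1*1/8) = [0/1, 1/8)
  'a': [0/1 + 1/1*1/8, 0/1 + 1/1*1/4) = [1/8, 1/4) <- contains code 601/4096
  'd': [0/1 + 1/1*1/4, 0/1 + 1/1*1/1) = [1/4, 1/1)
  emit 'a', narrow to [1/8, 1/4)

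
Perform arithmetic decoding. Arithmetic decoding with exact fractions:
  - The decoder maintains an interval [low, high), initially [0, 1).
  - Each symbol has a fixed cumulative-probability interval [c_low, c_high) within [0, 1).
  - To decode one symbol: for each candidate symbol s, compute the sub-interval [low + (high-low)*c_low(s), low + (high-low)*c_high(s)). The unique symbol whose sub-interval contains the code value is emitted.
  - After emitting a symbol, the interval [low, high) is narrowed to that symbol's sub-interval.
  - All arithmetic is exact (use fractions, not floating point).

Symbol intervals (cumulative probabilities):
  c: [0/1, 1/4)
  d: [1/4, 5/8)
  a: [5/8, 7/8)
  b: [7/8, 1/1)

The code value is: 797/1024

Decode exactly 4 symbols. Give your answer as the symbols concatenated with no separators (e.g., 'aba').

Answer: adba

Derivation:
Step 1: interval [0/1, 1/1), width = 1/1 - 0/1 = 1/1
  'c': [0/1 + 1/1*0/1, 0/1 + 1/1*1/4) = [0/1, 1/4)
  'd': [0/1 + 1/1*1/4, 0/1 + 1/1*5/8) = [1/4, 5/8)
  'a': [0/1 + 1/1*5/8, 0/1 + 1/1*7/8) = [5/8, 7/8) <- contains code 797/1024
  'b': [0/1 + 1/1*7/8, 0/1 + 1/1*1/1) = [7/8, 1/1)
  emit 'a', narrow to [5/8, 7/8)
Step 2: interval [5/8, 7/8), width = 7/8 - 5/8 = 1/4
  'c': [5/8 + 1/4*0/1, 5/8 + 1/4*1/4) = [5/8, 11/16)
  'd': [5/8 + 1/4*1/4, 5/8 + 1/4*5/8) = [11/16, 25/32) <- contains code 797/1024
  'a': [5/8 + 1/4*5/8, 5/8 + 1/4*7/8) = [25/32, 27/32)
  'b': [5/8 + 1/4*7/8, 5/8 + 1/4*1/1) = [27/32, 7/8)
  emit 'd', narrow to [11/16, 25/32)
Step 3: interval [11/16, 25/32), width = 25/32 - 11/16 = 3/32
  'c': [11/16 + 3/32*0/1, 11/16 + 3/32*1/4) = [11/16, 91/128)
  'd': [11/16 + 3/32*1/4, 11/16 + 3/32*5/8) = [91/128, 191/256)
  'a': [11/16 + 3/32*5/8, 11/16 + 3/32*7/8) = [191/256, 197/256)
  'b': [11/16 + 3/32*7/8, 11/16 + 3/32*1/1) = [197/256, 25/32) <- contains code 797/1024
  emit 'b', narrow to [197/256, 25/32)
Step 4: interval [197/256, 25/32), width = 25/32 - 197/256 = 3/256
  'c': [197/256 + 3/256*0/1, 197/256 + 3/256*1/4) = [197/256, 791/1024)
  'd': [197/256 + 3/256*1/4, 197/256 + 3/256*5/8) = [791/1024, 1591/2048)
  'a': [197/256 + 3/256*5/8, 197/256 + 3/256*7/8) = [1591/2048, 1597/2048) <- contains code 797/1024
  'b': [197/256 + 3/256*7/8, 197/256 + 3/256*1/1) = [1597/2048, 25/32)
  emit 'a', narrow to [1591/2048, 1597/2048)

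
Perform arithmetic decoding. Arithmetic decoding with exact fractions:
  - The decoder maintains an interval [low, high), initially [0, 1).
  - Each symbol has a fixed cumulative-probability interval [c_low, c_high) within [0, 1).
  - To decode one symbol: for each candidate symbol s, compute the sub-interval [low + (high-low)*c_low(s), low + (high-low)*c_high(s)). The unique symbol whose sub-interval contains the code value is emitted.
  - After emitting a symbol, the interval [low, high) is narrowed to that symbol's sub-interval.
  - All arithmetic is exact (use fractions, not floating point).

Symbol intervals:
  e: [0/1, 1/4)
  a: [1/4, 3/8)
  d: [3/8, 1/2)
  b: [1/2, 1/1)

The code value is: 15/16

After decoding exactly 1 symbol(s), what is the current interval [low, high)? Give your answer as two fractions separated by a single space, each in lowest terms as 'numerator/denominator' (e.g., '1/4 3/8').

Answer: 1/2 1/1

Derivation:
Step 1: interval [0/1, 1/1), width = 1/1 - 0/1 = 1/1
  'e': [0/1 + 1/1*0/1, 0/1 + 1/1*1/4) = [0/1, 1/4)
  'a': [0/1 + 1/1*1/4, 0/1 + 1/1*3/8) = [1/4, 3/8)
  'd': [0/1 + 1/1*3/8, 0/1 + 1/1*1/2) = [3/8, 1/2)
  'b': [0/1 + 1/1*1/2, 0/1 + 1/1*1/1) = [1/2, 1/1) <- contains code 15/16
  emit 'b', narrow to [1/2, 1/1)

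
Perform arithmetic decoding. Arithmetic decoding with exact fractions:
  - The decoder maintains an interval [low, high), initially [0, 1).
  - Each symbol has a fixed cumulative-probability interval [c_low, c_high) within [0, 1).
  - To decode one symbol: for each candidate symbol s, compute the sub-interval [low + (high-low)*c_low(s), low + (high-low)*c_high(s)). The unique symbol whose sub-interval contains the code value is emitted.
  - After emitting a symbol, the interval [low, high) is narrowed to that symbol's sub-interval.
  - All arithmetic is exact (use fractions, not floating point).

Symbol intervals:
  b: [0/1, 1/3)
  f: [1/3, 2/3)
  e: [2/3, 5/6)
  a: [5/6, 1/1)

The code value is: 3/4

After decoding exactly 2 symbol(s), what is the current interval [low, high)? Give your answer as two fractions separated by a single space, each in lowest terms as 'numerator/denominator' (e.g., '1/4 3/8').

Answer: 13/18 7/9

Derivation:
Step 1: interval [0/1, 1/1), width = 1/1 - 0/1 = 1/1
  'b': [0/1 + 1/1*0/1, 0/1 + 1/1*1/3) = [0/1, 1/3)
  'f': [0/1 + 1/1*1/3, 0/1 + 1/1*2/3) = [1/3, 2/3)
  'e': [0/1 + 1/1*2/3, 0/1 + 1/1*5/6) = [2/3, 5/6) <- contains code 3/4
  'a': [0/1 + 1/1*5/6, 0/1 + 1/1*1/1) = [5/6, 1/1)
  emit 'e', narrow to [2/3, 5/6)
Step 2: interval [2/3, 5/6), width = 5/6 - 2/3 = 1/6
  'b': [2/3 + 1/6*0/1, 2/3 + 1/6*1/3) = [2/3, 13/18)
  'f': [2/3 + 1/6*1/3, 2/3 + 1/6*2/3) = [13/18, 7/9) <- contains code 3/4
  'e': [2/3 + 1/6*2/3, 2/3 + 1/6*5/6) = [7/9, 29/36)
  'a': [2/3 + 1/6*5/6, 2/3 + 1/6*1/1) = [29/36, 5/6)
  emit 'f', narrow to [13/18, 7/9)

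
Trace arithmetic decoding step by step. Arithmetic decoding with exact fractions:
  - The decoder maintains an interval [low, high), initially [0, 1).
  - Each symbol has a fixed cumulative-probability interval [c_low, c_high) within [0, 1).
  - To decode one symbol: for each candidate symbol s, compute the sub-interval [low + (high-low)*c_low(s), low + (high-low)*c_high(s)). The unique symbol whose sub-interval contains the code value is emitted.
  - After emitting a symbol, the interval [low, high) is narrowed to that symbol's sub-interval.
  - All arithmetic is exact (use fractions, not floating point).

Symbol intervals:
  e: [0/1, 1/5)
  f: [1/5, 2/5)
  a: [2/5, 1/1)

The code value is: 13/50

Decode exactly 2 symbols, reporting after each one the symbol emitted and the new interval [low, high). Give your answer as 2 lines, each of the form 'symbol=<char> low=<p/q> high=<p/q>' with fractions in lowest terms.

Answer: symbol=f low=1/5 high=2/5
symbol=f low=6/25 high=7/25

Derivation:
Step 1: interval [0/1, 1/1), width = 1/1 - 0/1 = 1/1
  'e': [0/1 + 1/1*0/1, 0/1 + 1/1*1/5) = [0/1, 1/5)
  'f': [0/1 + 1/1*1/5, 0/1 + 1/1*2/5) = [1/5, 2/5) <- contains code 13/50
  'a': [0/1 + 1/1*2/5, 0/1 + 1/1*1/1) = [2/5, 1/1)
  emit 'f', narrow to [1/5, 2/5)
Step 2: interval [1/5, 2/5), width = 2/5 - 1/5 = 1/5
  'e': [1/5 + 1/5*0/1, 1/5 + 1/5*1/5) = [1/5, 6/25)
  'f': [1/5 + 1/5*1/5, 1/5 + 1/5*2/5) = [6/25, 7/25) <- contains code 13/50
  'a': [1/5 + 1/5*2/5, 1/5 + 1/5*1/1) = [7/25, 2/5)
  emit 'f', narrow to [6/25, 7/25)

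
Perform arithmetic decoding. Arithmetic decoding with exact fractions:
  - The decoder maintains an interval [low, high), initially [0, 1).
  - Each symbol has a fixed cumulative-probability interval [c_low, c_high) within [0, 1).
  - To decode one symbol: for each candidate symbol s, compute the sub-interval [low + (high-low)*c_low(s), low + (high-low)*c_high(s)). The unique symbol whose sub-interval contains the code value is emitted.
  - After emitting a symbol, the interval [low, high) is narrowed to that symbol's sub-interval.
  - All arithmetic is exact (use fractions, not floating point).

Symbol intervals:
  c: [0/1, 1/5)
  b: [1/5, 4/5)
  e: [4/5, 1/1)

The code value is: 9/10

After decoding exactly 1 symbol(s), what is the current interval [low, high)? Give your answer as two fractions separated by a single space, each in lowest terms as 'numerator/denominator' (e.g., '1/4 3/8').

Step 1: interval [0/1, 1/1), width = 1/1 - 0/1 = 1/1
  'c': [0/1 + 1/1*0/1, 0/1 + 1/1*1/5) = [0/1, 1/5)
  'b': [0/1 + 1/1*1/5, 0/1 + 1/1*4/5) = [1/5, 4/5)
  'e': [0/1 + 1/1*4/5, 0/1 + 1/1*1/1) = [4/5, 1/1) <- contains code 9/10
  emit 'e', narrow to [4/5, 1/1)

Answer: 4/5 1/1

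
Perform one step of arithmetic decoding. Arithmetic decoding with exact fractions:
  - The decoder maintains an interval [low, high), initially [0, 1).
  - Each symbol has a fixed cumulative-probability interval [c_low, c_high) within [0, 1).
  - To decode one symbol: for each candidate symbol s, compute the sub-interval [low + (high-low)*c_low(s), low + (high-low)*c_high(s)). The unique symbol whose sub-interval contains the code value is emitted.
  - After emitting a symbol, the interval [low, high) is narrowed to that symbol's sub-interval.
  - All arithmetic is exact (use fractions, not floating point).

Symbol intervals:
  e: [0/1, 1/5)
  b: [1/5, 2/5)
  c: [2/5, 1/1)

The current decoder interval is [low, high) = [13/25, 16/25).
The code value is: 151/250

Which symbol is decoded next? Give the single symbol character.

Interval width = high − low = 16/25 − 13/25 = 3/25
Scaled code = (code − low) / width = (151/250 − 13/25) / 3/25 = 7/10
  e: [0/1, 1/5) 
  b: [1/5, 2/5) 
  c: [2/5, 1/1) ← scaled code falls here ✓

Answer: c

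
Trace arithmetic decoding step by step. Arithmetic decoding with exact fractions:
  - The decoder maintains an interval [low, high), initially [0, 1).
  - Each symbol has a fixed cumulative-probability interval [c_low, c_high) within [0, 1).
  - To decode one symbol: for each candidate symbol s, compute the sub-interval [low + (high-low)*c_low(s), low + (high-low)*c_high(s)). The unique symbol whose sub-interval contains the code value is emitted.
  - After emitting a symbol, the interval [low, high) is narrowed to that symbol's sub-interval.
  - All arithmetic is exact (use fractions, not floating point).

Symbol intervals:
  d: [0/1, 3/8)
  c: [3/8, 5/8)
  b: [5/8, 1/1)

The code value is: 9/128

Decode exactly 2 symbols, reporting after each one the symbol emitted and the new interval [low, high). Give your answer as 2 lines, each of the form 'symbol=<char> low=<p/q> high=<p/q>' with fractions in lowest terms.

Step 1: interval [0/1, 1/1), width = 1/1 - 0/1 = 1/1
  'd': [0/1 + 1/1*0/1, 0/1 + 1/1*3/8) = [0/1, 3/8) <- contains code 9/128
  'c': [0/1 + 1/1*3/8, 0/1 + 1/1*5/8) = [3/8, 5/8)
  'b': [0/1 + 1/1*5/8, 0/1 + 1/1*1/1) = [5/8, 1/1)
  emit 'd', narrow to [0/1, 3/8)
Step 2: interval [0/1, 3/8), width = 3/8 - 0/1 = 3/8
  'd': [0/1 + 3/8*0/1, 0/1 + 3/8*3/8) = [0/1, 9/64) <- contains code 9/128
  'c': [0/1 + 3/8*3/8, 0/1 + 3/8*5/8) = [9/64, 15/64)
  'b': [0/1 + 3/8*5/8, 0/1 + 3/8*1/1) = [15/64, 3/8)
  emit 'd', narrow to [0/1, 9/64)

Answer: symbol=d low=0/1 high=3/8
symbol=d low=0/1 high=9/64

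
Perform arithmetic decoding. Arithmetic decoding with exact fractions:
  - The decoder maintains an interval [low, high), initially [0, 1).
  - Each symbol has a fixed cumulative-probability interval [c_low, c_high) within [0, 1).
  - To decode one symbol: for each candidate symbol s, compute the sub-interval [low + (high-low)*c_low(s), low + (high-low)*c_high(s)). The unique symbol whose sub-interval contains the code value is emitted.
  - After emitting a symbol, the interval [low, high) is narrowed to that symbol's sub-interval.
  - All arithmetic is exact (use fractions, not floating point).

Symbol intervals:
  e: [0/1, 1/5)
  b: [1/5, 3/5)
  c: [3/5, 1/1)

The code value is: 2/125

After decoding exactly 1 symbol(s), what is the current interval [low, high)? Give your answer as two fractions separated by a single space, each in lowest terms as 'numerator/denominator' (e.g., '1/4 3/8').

Answer: 0/1 1/5

Derivation:
Step 1: interval [0/1, 1/1), width = 1/1 - 0/1 = 1/1
  'e': [0/1 + 1/1*0/1, 0/1 + 1/1*1/5) = [0/1, 1/5) <- contains code 2/125
  'b': [0/1 + 1/1*1/5, 0/1 + 1/1*3/5) = [1/5, 3/5)
  'c': [0/1 + 1/1*3/5, 0/1 + 1/1*1/1) = [3/5, 1/1)
  emit 'e', narrow to [0/1, 1/5)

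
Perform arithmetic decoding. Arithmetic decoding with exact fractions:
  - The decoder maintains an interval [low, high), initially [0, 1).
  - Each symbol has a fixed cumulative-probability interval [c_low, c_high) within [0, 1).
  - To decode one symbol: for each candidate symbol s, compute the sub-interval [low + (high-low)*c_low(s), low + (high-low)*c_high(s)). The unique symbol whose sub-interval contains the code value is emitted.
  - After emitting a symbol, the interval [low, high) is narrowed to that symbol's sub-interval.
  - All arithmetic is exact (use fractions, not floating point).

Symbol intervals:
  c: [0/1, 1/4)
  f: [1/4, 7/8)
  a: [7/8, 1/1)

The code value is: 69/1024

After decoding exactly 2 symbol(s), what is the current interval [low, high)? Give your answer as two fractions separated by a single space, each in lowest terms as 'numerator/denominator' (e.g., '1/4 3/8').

Answer: 1/16 7/32

Derivation:
Step 1: interval [0/1, 1/1), width = 1/1 - 0/1 = 1/1
  'c': [0/1 + 1/1*0/1, 0/1 + 1/1*1/4) = [0/1, 1/4) <- contains code 69/1024
  'f': [0/1 + 1/1*1/4, 0/1 + 1/1*7/8) = [1/4, 7/8)
  'a': [0/1 + 1/1*7/8, 0/1 + 1/1*1/1) = [7/8, 1/1)
  emit 'c', narrow to [0/1, 1/4)
Step 2: interval [0/1, 1/4), width = 1/4 - 0/1 = 1/4
  'c': [0/1 + 1/4*0/1, 0/1 + 1/4*1/4) = [0/1, 1/16)
  'f': [0/1 + 1/4*1/4, 0/1 + 1/4*7/8) = [1/16, 7/32) <- contains code 69/1024
  'a': [0/1 + 1/4*7/8, 0/1 + 1/4*1/1) = [7/32, 1/4)
  emit 'f', narrow to [1/16, 7/32)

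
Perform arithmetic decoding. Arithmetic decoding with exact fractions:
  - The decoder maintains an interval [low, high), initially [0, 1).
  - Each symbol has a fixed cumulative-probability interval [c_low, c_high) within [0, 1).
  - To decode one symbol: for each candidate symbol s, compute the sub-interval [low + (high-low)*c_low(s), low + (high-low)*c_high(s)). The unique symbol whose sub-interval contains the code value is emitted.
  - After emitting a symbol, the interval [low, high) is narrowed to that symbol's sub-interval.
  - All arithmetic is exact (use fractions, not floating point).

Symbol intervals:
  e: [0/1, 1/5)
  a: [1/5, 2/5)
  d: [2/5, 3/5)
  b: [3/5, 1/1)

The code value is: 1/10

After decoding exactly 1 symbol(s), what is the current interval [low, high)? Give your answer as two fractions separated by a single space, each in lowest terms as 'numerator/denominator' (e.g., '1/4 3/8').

Answer: 0/1 1/5

Derivation:
Step 1: interval [0/1, 1/1), width = 1/1 - 0/1 = 1/1
  'e': [0/1 + 1/1*0/1, 0/1 + 1/1*1/5) = [0/1, 1/5) <- contains code 1/10
  'a': [0/1 + 1/1*1/5, 0/1 + 1/1*2/5) = [1/5, 2/5)
  'd': [0/1 + 1/1*2/5, 0/1 + 1/1*3/5) = [2/5, 3/5)
  'b': [0/1 + 1/1*3/5, 0/1 + 1/1*1/1) = [3/5, 1/1)
  emit 'e', narrow to [0/1, 1/5)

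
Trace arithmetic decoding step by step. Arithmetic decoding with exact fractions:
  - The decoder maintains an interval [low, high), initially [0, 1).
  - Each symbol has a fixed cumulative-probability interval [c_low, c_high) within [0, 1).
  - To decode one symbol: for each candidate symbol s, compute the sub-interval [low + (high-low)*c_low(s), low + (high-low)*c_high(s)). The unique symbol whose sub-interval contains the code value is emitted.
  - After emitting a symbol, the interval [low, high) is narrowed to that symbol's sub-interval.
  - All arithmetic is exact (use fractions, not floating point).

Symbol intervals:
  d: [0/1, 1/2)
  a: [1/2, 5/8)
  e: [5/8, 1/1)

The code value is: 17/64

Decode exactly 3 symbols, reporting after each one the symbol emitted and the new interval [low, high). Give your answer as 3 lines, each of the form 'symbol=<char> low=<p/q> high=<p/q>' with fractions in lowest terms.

Step 1: interval [0/1, 1/1), width = 1/1 - 0/1 = 1/1
  'd': [0/1 + 1/1*0/1, 0/1 + 1/1*1/2) = [0/1, 1/2) <- contains code 17/64
  'a': [0/1 + 1/1*1/2, 0/1 + 1/1*5/8) = [1/2, 5/8)
  'e': [0/1 + 1/1*5/8, 0/1 + 1/1*1/1) = [5/8, 1/1)
  emit 'd', narrow to [0/1, 1/2)
Step 2: interval [0/1, 1/2), width = 1/2 - 0/1 = 1/2
  'd': [0/1 + 1/2*0/1, 0/1 + 1/2*1/2) = [0/1, 1/4)
  'a': [0/1 + 1/2*1/2, 0/1 + 1/2*5/8) = [1/4, 5/16) <- contains code 17/64
  'e': [0/1 + 1/2*5/8, 0/1 + 1/2*1/1) = [5/16, 1/2)
  emit 'a', narrow to [1/4, 5/16)
Step 3: interval [1/4, 5/16), width = 5/16 - 1/4 = 1/16
  'd': [1/4 + 1/16*0/1, 1/4 + 1/16*1/2) = [1/4, 9/32) <- contains code 17/64
  'a': [1/4 + 1/16*1/2, 1/4 + 1/16*5/8) = [9/32, 37/128)
  'e': [1/4 + 1/16*5/8, 1/4 + 1/16*1/1) = [37/128, 5/16)
  emit 'd', narrow to [1/4, 9/32)

Answer: symbol=d low=0/1 high=1/2
symbol=a low=1/4 high=5/16
symbol=d low=1/4 high=9/32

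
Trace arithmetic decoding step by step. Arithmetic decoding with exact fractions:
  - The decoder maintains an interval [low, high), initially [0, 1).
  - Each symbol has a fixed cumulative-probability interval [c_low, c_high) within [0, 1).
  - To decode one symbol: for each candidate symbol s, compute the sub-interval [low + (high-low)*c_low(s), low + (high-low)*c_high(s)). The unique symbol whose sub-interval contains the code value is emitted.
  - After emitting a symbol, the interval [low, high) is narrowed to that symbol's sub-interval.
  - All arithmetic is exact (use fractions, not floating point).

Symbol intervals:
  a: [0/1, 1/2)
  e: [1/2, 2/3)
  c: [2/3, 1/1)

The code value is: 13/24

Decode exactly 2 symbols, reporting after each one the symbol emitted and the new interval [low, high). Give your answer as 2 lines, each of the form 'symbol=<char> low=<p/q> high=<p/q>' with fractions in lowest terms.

Answer: symbol=e low=1/2 high=2/3
symbol=a low=1/2 high=7/12

Derivation:
Step 1: interval [0/1, 1/1), width = 1/1 - 0/1 = 1/1
  'a': [0/1 + 1/1*0/1, 0/1 + 1/1*1/2) = [0/1, 1/2)
  'e': [0/1 + 1/1*1/2, 0/1 + 1/1*2/3) = [1/2, 2/3) <- contains code 13/24
  'c': [0/1 + 1/1*2/3, 0/1 + 1/1*1/1) = [2/3, 1/1)
  emit 'e', narrow to [1/2, 2/3)
Step 2: interval [1/2, 2/3), width = 2/3 - 1/2 = 1/6
  'a': [1/2 + 1/6*0/1, 1/2 + 1/6*1/2) = [1/2, 7/12) <- contains code 13/24
  'e': [1/2 + 1/6*1/2, 1/2 + 1/6*2/3) = [7/12, 11/18)
  'c': [1/2 + 1/6*2/3, 1/2 + 1/6*1/1) = [11/18, 2/3)
  emit 'a', narrow to [1/2, 7/12)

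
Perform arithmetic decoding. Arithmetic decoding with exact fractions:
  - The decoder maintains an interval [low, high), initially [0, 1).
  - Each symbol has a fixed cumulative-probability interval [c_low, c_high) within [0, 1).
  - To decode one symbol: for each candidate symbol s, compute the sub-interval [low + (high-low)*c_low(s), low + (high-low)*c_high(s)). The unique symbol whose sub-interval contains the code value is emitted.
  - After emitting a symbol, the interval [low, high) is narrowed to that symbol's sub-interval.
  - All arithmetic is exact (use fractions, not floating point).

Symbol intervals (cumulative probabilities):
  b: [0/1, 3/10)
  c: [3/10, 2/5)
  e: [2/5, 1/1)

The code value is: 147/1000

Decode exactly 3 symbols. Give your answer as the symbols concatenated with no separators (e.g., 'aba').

Answer: beb

Derivation:
Step 1: interval [0/1, 1/1), width = 1/1 - 0/1 = 1/1
  'b': [0/1 + 1/1*0/1, 0/1 + 1/1*3/10) = [0/1, 3/10) <- contains code 147/1000
  'c': [0/1 + 1/1*3/10, 0/1 + 1/1*2/5) = [3/10, 2/5)
  'e': [0/1 + 1/1*2/5, 0/1 + 1/1*1/1) = [2/5, 1/1)
  emit 'b', narrow to [0/1, 3/10)
Step 2: interval [0/1, 3/10), width = 3/10 - 0/1 = 3/10
  'b': [0/1 + 3/10*0/1, 0/1 + 3/10*3/10) = [0/1, 9/100)
  'c': [0/1 + 3/10*3/10, 0/1 + 3/10*2/5) = [9/100, 3/25)
  'e': [0/1 + 3/10*2/5, 0/1 + 3/10*1/1) = [3/25, 3/10) <- contains code 147/1000
  emit 'e', narrow to [3/25, 3/10)
Step 3: interval [3/25, 3/10), width = 3/10 - 3/25 = 9/50
  'b': [3/25 + 9/50*0/1, 3/25 + 9/50*3/10) = [3/25, 87/500) <- contains code 147/1000
  'c': [3/25 + 9/50*3/10, 3/25 + 9/50*2/5) = [87/500, 24/125)
  'e': [3/25 + 9/50*2/5, 3/25 + 9/50*1/1) = [24/125, 3/10)
  emit 'b', narrow to [3/25, 87/500)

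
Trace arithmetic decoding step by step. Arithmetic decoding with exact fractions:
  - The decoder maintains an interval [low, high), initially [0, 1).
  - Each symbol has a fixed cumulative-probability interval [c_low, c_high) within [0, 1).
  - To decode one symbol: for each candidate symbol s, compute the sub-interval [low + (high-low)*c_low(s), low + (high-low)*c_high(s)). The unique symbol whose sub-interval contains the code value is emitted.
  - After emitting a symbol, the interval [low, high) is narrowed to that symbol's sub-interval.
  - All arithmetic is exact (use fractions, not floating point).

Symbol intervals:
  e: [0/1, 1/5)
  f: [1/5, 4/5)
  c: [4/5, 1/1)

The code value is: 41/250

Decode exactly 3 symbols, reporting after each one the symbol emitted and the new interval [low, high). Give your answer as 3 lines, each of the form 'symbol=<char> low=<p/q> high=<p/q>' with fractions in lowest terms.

Answer: symbol=e low=0/1 high=1/5
symbol=c low=4/25 high=1/5
symbol=e low=4/25 high=21/125

Derivation:
Step 1: interval [0/1, 1/1), width = 1/1 - 0/1 = 1/1
  'e': [0/1 + 1/1*0/1, 0/1 + 1/1*1/5) = [0/1, 1/5) <- contains code 41/250
  'f': [0/1 + 1/1*1/5, 0/1 + 1/1*4/5) = [1/5, 4/5)
  'c': [0/1 + 1/1*4/5, 0/1 + 1/1*1/1) = [4/5, 1/1)
  emit 'e', narrow to [0/1, 1/5)
Step 2: interval [0/1, 1/5), width = 1/5 - 0/1 = 1/5
  'e': [0/1 + 1/5*0/1, 0/1 + 1/5*1/5) = [0/1, 1/25)
  'f': [0/1 + 1/5*1/5, 0/1 + 1/5*4/5) = [1/25, 4/25)
  'c': [0/1 + 1/5*4/5, 0/1 + 1/5*1/1) = [4/25, 1/5) <- contains code 41/250
  emit 'c', narrow to [4/25, 1/5)
Step 3: interval [4/25, 1/5), width = 1/5 - 4/25 = 1/25
  'e': [4/25 + 1/25*0/1, 4/25 + 1/25*1/5) = [4/25, 21/125) <- contains code 41/250
  'f': [4/25 + 1/25*1/5, 4/25 + 1/25*4/5) = [21/125, 24/125)
  'c': [4/25 + 1/25*4/5, 4/25 + 1/25*1/1) = [24/125, 1/5)
  emit 'e', narrow to [4/25, 21/125)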